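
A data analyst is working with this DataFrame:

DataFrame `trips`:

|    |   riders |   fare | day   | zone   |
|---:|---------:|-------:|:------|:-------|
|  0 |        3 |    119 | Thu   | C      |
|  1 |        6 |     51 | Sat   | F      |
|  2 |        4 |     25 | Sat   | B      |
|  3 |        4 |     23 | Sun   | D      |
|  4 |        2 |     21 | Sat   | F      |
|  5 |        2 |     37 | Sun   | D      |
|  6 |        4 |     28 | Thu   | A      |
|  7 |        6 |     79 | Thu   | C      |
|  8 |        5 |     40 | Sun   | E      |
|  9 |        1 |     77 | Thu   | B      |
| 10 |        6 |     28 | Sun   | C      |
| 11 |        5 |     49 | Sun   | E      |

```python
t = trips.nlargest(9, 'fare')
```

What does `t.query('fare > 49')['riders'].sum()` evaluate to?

16

take 9 rows with largest fare:
    riders  fare  day zone
0        3   119  Thu    C
7        6    79  Thu    C
9        1    77  Thu    B
1        6    51  Sat    F
11       5    49  Sun    E
8        5    40  Sun    E
5        2    37  Sun    D
6        4    28  Thu    A
10       6    28  Sun    C
filter rows where fare > 49:
   riders  fare  day zone
0       3   119  Thu    C
7       6    79  Thu    C
9       1    77  Thu    B
1       6    51  Sat    F
Finally, sum of column 'riders' = 16.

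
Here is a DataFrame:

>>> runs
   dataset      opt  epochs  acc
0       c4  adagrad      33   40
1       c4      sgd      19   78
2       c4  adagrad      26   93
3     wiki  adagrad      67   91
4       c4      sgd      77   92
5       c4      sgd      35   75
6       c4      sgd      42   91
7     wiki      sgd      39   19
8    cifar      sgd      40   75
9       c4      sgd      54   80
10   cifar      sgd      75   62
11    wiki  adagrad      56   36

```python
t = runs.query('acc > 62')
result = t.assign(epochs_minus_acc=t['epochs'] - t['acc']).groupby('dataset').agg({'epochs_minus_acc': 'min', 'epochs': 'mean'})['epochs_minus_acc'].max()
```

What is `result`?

-24

filter rows where acc > 62:
  dataset      opt  epochs  acc
1      c4      sgd      19   78
2      c4  adagrad      26   93
3    wiki  adagrad      67   91
4      c4      sgd      77   92
5      c4      sgd      35   75
6      c4      sgd      42   91
8   cifar      sgd      40   75
9      c4      sgd      54   80
add column epochs_minus_acc = t['epochs'] - t['acc']:
  dataset      opt  epochs  acc  epochs_minus_acc
1      c4      sgd      19   78               -59
2      c4  adagrad      26   93               -67
3    wiki  adagrad      67   91               -24
4      c4      sgd      77   92               -15
5      c4      sgd      35   75               -40
6      c4      sgd      42   91               -49
8   cifar      sgd      40   75               -35
9      c4      sgd      54   80               -26
group by dataset: min(epochs_minus_acc), mean(epochs):
         epochs_minus_acc     epochs
dataset                             
c4                    -67  42.166667
cifar                 -35  40.000000
wiki                  -24  67.000000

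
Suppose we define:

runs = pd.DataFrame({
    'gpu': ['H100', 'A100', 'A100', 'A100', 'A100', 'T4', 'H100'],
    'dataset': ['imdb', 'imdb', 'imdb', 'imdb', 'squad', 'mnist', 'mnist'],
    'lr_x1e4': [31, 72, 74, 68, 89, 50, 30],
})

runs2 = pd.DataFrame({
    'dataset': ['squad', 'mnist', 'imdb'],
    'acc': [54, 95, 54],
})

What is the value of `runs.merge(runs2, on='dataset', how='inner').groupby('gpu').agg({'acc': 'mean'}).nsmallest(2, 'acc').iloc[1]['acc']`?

74.5

merge on 'dataset' (how='inner') → 7 rows:
    gpu dataset  lr_x1e4  acc
0  H100    imdb       31   54
1  A100    imdb       72   54
2  A100    imdb       74   54
3  A100    imdb       68   54
4  A100   squad       89   54
5    T4   mnist       50   95
6  H100   mnist       30   95
group by gpu, mean of acc:
       acc
gpu       
A100  54.0
H100  74.5
T4    95.0
take 2 rows with smallest acc:
       acc
gpu       
A100  54.0
H100  74.5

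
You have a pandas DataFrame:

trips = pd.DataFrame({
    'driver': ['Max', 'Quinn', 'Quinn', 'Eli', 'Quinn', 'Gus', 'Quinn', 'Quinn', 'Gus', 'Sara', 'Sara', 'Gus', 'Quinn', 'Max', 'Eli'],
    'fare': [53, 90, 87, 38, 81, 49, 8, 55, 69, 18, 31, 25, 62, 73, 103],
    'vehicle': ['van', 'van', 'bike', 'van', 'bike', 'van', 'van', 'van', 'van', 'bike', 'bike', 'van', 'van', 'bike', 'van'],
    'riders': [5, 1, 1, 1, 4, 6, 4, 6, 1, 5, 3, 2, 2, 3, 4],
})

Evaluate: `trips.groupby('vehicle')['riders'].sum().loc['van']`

group by vehicle, sum of riders:
vehicle
bike    16
van     32
Name: riders, dtype: int64
So loc['van'] = 32.

32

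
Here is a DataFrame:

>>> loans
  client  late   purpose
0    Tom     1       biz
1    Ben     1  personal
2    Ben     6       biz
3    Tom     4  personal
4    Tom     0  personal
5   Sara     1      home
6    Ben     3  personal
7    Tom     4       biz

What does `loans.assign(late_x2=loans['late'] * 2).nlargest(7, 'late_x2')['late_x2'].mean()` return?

add column late_x2 = loans['late'] * 2:
  client  late   purpose  late_x2
0    Tom     1       biz        2
1    Ben     1  personal        2
2    Ben     6       biz       12
3    Tom     4  personal        8
4    Tom     0  personal        0
5   Sara     1      home        2
6    Ben     3  personal        6
7    Tom     4       biz        8
take 7 rows with largest late_x2:
  client  late   purpose  late_x2
2    Ben     6       biz       12
3    Tom     4  personal        8
7    Tom     4       biz        8
6    Ben     3  personal        6
0    Tom     1       biz        2
1    Ben     1  personal        2
5   Sara     1      home        2

5.71428571429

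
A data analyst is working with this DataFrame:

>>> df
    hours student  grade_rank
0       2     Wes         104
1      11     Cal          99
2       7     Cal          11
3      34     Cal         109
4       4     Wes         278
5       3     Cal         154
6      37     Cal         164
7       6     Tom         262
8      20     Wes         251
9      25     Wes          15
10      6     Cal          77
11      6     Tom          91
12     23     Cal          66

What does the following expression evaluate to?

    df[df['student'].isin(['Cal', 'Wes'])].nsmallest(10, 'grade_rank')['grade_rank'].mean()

filter rows where student in ['Cal', 'Wes']:
    hours student  grade_rank
0       2     Wes         104
1      11     Cal          99
2       7     Cal          11
3      34     Cal         109
4       4     Wes         278
5       3     Cal         154
6      37     Cal         164
8      20     Wes         251
9      25     Wes          15
10      6     Cal          77
12     23     Cal          66
take 10 rows with smallest grade_rank:
    hours student  grade_rank
2       7     Cal          11
9      25     Wes          15
12     23     Cal          66
10      6     Cal          77
1      11     Cal          99
0       2     Wes         104
3      34     Cal         109
5       3     Cal         154
6      37     Cal         164
8      20     Wes         251
Hence 105.0.

105.0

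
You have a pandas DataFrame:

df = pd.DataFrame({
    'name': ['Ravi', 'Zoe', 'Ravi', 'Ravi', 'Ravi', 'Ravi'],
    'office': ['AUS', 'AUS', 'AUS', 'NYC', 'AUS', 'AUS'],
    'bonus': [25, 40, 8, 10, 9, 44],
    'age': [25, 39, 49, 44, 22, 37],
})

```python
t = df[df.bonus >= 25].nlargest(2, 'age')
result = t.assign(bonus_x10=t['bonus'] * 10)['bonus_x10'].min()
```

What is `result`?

filter rows where bonus >= 25:
   name office  bonus  age
0  Ravi    AUS     25   25
1   Zoe    AUS     40   39
5  Ravi    AUS     44   37
take 2 rows with largest age:
   name office  bonus  age
1   Zoe    AUS     40   39
5  Ravi    AUS     44   37
add column bonus_x10 = t['bonus'] * 10:
   name office  bonus  age  bonus_x10
1   Zoe    AUS     40   39        400
5  Ravi    AUS     44   37        440
Reading off the min of column 'bonus_x10', we get 400.

400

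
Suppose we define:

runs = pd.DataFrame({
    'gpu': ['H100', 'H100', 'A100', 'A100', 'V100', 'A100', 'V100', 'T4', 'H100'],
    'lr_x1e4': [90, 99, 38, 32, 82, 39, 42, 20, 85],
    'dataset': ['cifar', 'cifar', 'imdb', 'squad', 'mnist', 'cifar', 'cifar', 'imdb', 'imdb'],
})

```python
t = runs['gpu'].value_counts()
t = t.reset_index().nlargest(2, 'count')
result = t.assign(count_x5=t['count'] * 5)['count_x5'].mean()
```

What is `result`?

value_counts of gpu:
gpu
H100    3
A100    3
V100    2
T4      1
Name: count, dtype: int64
reset_index():
    gpu  count
0  H100      3
1  A100      3
2  V100      2
3    T4      1
take 2 rows with largest count:
    gpu  count
0  H100      3
1  A100      3
add column count_x5 = t['count'] * 5:
    gpu  count  count_x5
0  H100      3        15
1  A100      3        15
So mean() = 15.0.

15.0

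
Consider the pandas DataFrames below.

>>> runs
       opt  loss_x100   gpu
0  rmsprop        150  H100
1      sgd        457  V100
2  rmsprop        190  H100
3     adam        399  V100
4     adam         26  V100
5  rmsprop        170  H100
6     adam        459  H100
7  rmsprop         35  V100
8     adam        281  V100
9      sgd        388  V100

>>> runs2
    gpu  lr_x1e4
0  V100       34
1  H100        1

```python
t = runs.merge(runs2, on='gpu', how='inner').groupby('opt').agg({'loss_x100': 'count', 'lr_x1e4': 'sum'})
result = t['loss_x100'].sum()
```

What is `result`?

10

merge on 'gpu' (how='inner') → 10 rows:
       opt  loss_x100   gpu  lr_x1e4
0  rmsprop        150  H100        1
1      sgd        457  V100       34
2  rmsprop        190  H100        1
3     adam        399  V100       34
4     adam         26  V100       34
5  rmsprop        170  H100        1
6     adam        459  H100        1
7  rmsprop         35  V100       34
8     adam        281  V100       34
9      sgd        388  V100       34
group by opt: count(loss_x100), sum(lr_x1e4):
         loss_x100  lr_x1e4
opt                        
adam             4      103
rmsprop          4       37
sgd              2       68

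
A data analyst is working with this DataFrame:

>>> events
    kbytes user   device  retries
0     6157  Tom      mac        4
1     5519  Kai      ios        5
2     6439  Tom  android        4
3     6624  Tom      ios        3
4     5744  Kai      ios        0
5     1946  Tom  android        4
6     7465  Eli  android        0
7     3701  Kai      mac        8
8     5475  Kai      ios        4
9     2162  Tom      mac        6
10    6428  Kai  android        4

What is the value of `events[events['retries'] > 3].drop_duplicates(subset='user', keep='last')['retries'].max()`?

6

filter rows where retries > 3:
    kbytes user   device  retries
0     6157  Tom      mac        4
1     5519  Kai      ios        5
2     6439  Tom  android        4
5     1946  Tom  android        4
7     3701  Kai      mac        8
8     5475  Kai      ios        4
9     2162  Tom      mac        6
10    6428  Kai  android        4
drop duplicate user (keep=last):
    kbytes user   device  retries
9     2162  Tom      mac        6
10    6428  Kai  android        4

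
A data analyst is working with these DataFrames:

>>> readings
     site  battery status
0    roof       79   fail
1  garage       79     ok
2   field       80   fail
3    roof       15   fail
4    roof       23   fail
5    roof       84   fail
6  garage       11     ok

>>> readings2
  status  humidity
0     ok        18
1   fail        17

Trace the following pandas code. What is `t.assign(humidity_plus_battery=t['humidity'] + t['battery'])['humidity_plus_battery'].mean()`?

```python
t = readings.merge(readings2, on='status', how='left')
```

merge on 'status' (how='left') → 7 rows:
     site  battery status  humidity
0    roof       79   fail        17
1  garage       79     ok        18
2   field       80   fail        17
3    roof       15   fail        17
4    roof       23   fail        17
5    roof       84   fail        17
6  garage       11     ok        18
add column humidity_plus_battery = t['humidity'] + t['battery']:
     site  battery status  humidity  humidity_plus_battery
0    roof       79   fail        17                     96
1  garage       79     ok        18                     97
2   field       80   fail        17                     97
3    roof       15   fail        17                     32
4    roof       23   fail        17                     40
5    roof       84   fail        17                    101
6  garage       11     ok        18                     29

70.2857142857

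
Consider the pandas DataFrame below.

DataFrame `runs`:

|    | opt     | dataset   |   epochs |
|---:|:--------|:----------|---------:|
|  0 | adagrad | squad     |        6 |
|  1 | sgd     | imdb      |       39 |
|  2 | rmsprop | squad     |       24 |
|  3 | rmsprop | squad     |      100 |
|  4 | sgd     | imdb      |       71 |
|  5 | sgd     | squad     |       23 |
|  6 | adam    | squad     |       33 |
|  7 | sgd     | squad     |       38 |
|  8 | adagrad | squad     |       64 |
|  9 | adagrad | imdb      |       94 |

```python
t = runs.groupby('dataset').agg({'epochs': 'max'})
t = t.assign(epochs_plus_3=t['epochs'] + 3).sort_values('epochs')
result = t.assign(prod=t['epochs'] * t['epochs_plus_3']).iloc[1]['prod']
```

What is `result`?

group by dataset, max of epochs:
         epochs
dataset        
imdb         94
squad       100
add column epochs_plus_3 = t['epochs'] + 3:
         epochs  epochs_plus_3
dataset                       
imdb         94             97
squad       100            103
sort by epochs:
         epochs  epochs_plus_3
dataset                       
imdb         94             97
squad       100            103
add column prod = t['epochs'] * t['epochs_plus_3']:
         epochs  epochs_plus_3   prod
dataset                              
imdb         94             97   9118
squad       100            103  10300
value at position 1, column 'prod' → 10300

10300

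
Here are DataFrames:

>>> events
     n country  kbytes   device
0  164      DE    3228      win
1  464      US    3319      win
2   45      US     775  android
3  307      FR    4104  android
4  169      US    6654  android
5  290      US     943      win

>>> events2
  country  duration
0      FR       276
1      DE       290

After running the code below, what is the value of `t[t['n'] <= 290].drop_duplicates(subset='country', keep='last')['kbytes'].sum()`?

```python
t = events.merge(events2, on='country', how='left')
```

4171

merge on 'country' (how='left') → 6 rows:
     n country  kbytes   device  duration
0  164      DE    3228      win     290.0
1  464      US    3319      win       NaN
2   45      US     775  android       NaN
3  307      FR    4104  android     276.0
4  169      US    6654  android       NaN
5  290      US     943      win       NaN
filter rows where n <= 290:
     n country  kbytes   device  duration
0  164      DE    3228      win     290.0
2   45      US     775  android       NaN
4  169      US    6654  android       NaN
5  290      US     943      win       NaN
drop duplicate country (keep=last):
     n country  kbytes device  duration
0  164      DE    3228    win     290.0
5  290      US     943    win       NaN
Reading off the sum of column 'kbytes', we get 4171.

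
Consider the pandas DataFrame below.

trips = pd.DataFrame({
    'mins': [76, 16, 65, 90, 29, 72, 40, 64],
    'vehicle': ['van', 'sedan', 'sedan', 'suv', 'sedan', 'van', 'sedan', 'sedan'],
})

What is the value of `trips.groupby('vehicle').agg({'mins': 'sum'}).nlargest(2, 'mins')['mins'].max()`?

group by vehicle, sum of mins:
         mins
vehicle      
sedan     214
suv        90
van       148
take 2 rows with largest mins:
         mins
vehicle      
sedan     214
van       148
Reading off the max of column 'mins', we get 214.

214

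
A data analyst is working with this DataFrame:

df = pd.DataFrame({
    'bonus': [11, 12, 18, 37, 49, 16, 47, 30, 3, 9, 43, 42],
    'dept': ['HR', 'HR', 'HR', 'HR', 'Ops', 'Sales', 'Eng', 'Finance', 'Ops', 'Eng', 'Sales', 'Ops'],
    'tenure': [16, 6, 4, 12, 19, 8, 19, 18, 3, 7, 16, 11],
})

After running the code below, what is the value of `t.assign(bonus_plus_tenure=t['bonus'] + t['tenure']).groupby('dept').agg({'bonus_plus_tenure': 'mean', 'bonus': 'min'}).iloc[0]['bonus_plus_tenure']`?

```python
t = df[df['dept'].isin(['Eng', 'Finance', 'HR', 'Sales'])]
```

41.0

filter rows where dept in ['Eng', 'Finance', 'HR', 'Sales']:
    bonus     dept  tenure
0      11       HR      16
1      12       HR       6
2      18       HR       4
3      37       HR      12
5      16    Sales       8
6      47      Eng      19
7      30  Finance      18
9       9      Eng       7
10     43    Sales      16
add column bonus_plus_tenure = t['bonus'] + t['tenure']:
    bonus     dept  tenure  bonus_plus_tenure
0      11       HR      16                 27
1      12       HR       6                 18
2      18       HR       4                 22
3      37       HR      12                 49
5      16    Sales       8                 24
6      47      Eng      19                 66
7      30  Finance      18                 48
9       9      Eng       7                 16
10     43    Sales      16                 59
group by dept: mean(bonus_plus_tenure), min(bonus):
         bonus_plus_tenure  bonus
dept                             
Eng                   41.0      9
Finance               48.0     30
HR                    29.0     11
Sales                 41.5     16
value at position 0, column 'bonus_plus_tenure' → 41.0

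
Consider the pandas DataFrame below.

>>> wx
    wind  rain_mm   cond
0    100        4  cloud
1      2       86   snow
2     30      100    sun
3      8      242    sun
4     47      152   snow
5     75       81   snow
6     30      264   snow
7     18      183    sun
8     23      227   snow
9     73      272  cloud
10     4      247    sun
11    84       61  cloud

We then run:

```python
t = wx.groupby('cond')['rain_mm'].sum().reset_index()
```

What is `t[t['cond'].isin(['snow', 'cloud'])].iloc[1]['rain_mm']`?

group by cond, sum of rain_mm:
cond
cloud    337
snow     810
sun      772
Name: rain_mm, dtype: int64
reset_index():
    cond  rain_mm
0  cloud      337
1   snow      810
2    sun      772
filter rows where cond in ['snow', 'cloud']:
    cond  rain_mm
0  cloud      337
1   snow      810

810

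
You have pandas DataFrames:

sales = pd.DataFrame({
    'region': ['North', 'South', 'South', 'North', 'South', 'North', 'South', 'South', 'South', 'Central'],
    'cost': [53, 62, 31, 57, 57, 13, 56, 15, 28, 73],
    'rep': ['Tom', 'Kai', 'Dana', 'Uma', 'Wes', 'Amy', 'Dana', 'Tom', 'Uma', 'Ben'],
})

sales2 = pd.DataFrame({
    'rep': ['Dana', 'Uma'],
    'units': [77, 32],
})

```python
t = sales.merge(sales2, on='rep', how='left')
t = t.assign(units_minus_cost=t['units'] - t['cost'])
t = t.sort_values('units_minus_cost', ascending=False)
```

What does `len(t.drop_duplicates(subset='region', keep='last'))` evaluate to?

3

merge on 'rep' (how='left') → 10 rows:
    region  cost   rep  units
0    North    53   Tom    NaN
1    South    62   Kai    NaN
2    South    31  Dana   77.0
3    North    57   Uma   32.0
4    South    57   Wes    NaN
5    North    13   Amy    NaN
6    South    56  Dana   77.0
7    South    15   Tom    NaN
8    South    28   Uma   32.0
9  Central    73   Ben    NaN
add column units_minus_cost = t['units'] - t['cost']:
    region  cost   rep  units  units_minus_cost
0    North    53   Tom    NaN               NaN
1    South    62   Kai    NaN               NaN
2    South    31  Dana   77.0              46.0
3    North    57   Uma   32.0             -25.0
4    South    57   Wes    NaN               NaN
5    North    13   Amy    NaN               NaN
6    South    56  Dana   77.0              21.0
7    South    15   Tom    NaN               NaN
8    South    28   Uma   32.0               4.0
9  Central    73   Ben    NaN               NaN
sort by units_minus_cost descending:
    region  cost   rep  units  units_minus_cost
2    South    31  Dana   77.0              46.0
6    South    56  Dana   77.0              21.0
8    South    28   Uma   32.0               4.0
3    North    57   Uma   32.0             -25.0
0    North    53   Tom    NaN               NaN
1    South    62   Kai    NaN               NaN
4    South    57   Wes    NaN               NaN
5    North    13   Amy    NaN               NaN
7    South    15   Tom    NaN               NaN
9  Central    73   Ben    NaN               NaN
drop duplicate region (keep=last):
    region  cost  rep  units  units_minus_cost
5    North    13  Amy    NaN               NaN
7    South    15  Tom    NaN               NaN
9  Central    73  Ben    NaN               NaN
The number of rows is 3.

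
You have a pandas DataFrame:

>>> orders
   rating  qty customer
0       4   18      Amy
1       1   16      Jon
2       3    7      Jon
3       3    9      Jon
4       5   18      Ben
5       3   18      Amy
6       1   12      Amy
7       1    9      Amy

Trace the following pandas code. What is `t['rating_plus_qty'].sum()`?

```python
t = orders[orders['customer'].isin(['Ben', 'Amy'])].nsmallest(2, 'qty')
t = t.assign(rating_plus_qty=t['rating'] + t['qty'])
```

filter rows where customer in ['Ben', 'Amy']:
   rating  qty customer
0       4   18      Amy
4       5   18      Ben
5       3   18      Amy
6       1   12      Amy
7       1    9      Amy
take 2 rows with smallest qty:
   rating  qty customer
7       1    9      Amy
6       1   12      Amy
add column rating_plus_qty = t['rating'] + t['qty']:
   rating  qty customer  rating_plus_qty
7       1    9      Amy               10
6       1   12      Amy               13
The sum of column 'rating_plus_qty' is 23.

23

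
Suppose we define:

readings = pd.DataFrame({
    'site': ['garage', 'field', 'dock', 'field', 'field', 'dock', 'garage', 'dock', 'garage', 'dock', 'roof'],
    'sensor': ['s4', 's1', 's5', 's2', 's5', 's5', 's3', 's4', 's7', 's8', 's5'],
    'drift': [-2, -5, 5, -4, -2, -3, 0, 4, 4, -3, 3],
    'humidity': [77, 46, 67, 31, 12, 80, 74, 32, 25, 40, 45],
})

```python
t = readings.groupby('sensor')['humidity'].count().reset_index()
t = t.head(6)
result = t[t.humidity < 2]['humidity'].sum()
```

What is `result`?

4

group by sensor, count of humidity:
sensor
s1    1
s2    1
s3    1
s4    2
s5    4
s7    1
s8    1
Name: humidity, dtype: int64
reset_index():
  sensor  humidity
0     s1         1
1     s2         1
2     s3         1
3     s4         2
4     s5         4
5     s7         1
6     s8         1
take first 6 rows:
  sensor  humidity
0     s1         1
1     s2         1
2     s3         1
3     s4         2
4     s5         4
5     s7         1
filter rows where humidity < 2:
  sensor  humidity
0     s1         1
1     s2         1
2     s3         1
5     s7         1
Hence 4.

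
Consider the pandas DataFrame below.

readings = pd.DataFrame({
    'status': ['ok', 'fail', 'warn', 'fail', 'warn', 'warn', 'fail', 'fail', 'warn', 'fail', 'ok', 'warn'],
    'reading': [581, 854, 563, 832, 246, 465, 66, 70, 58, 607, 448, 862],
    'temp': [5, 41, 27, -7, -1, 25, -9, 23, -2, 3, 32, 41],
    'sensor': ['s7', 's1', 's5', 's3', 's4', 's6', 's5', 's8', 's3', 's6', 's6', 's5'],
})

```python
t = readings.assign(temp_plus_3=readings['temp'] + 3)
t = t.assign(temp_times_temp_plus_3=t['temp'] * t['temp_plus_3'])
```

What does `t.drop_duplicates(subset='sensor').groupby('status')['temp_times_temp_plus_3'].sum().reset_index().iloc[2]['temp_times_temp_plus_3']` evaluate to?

1508

add column temp_plus_3 = readings['temp'] + 3:
   status  reading  temp sensor  temp_plus_3
0      ok      581     5     s7            8
1    fail      854    41     s1           44
2    warn      563    27     s5           30
3    fail      832    -7     s3           -4
4    warn      246    -1     s4            2
5    warn      465    25     s6           28
6    fail       66    -9     s5           -6
7    fail       70    23     s8           26
8    warn       58    -2     s3            1
9    fail      607     3     s6            6
10     ok      448    32     s6           35
11   warn      862    41     s5           44
add column temp_times_temp_plus_3 = t['temp'] * t['temp_plus_3']:
   status  reading  temp sensor  temp_plus_3  temp_times_temp_plus_3
0      ok      581     5     s7            8                      40
1    fail      854    41     s1           44                    1804
2    warn      563    27     s5           30                     810
3    fail      832    -7     s3           -4                      28
4    warn      246    -1     s4            2                      -2
5    warn      465    25     s6           28                     700
6    fail       66    -9     s5           -6                      54
7    fail       70    23     s8           26                     598
8    warn       58    -2     s3            1                      -2
9    fail      607     3     s6            6                      18
10     ok      448    32     s6           35                    1120
11   warn      862    41     s5           44                    1804
drop duplicate sensor (keep=first):
  status  reading  temp sensor  temp_plus_3  temp_times_temp_plus_3
0     ok      581     5     s7            8                      40
1   fail      854    41     s1           44                    1804
2   warn      563    27     s5           30                     810
3   fail      832    -7     s3           -4                      28
4   warn      246    -1     s4            2                      -2
5   warn      465    25     s6           28                     700
7   fail       70    23     s8           26                     598
group by status, sum of temp_times_temp_plus_3:
status
fail    2430
ok        40
warn    1508
Name: temp_times_temp_plus_3, dtype: int64
reset_index():
  status  temp_times_temp_plus_3
0   fail                    2430
1     ok                      40
2   warn                    1508
Taking the value at position 2, column 'temp_times_temp_plus_3' gives 1508.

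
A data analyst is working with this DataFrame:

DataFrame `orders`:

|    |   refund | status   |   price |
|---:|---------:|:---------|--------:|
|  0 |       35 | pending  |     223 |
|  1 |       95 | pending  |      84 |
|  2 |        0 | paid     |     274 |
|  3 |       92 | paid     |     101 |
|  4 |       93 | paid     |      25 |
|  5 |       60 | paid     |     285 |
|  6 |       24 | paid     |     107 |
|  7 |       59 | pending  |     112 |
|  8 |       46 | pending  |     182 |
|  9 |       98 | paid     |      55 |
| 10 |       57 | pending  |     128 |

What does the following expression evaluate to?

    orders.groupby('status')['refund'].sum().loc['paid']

367

group by status, sum of refund:
status
paid       367
pending    292
Name: refund, dtype: int64
value at index 'paid' → 367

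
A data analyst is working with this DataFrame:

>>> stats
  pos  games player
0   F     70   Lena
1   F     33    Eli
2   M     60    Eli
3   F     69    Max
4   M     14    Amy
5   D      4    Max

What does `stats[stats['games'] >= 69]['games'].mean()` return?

filter rows where games >= 69:
  pos  games player
0   F     70   Lena
3   F     69    Max
Taking the mean of column 'games' gives 69.5.

69.5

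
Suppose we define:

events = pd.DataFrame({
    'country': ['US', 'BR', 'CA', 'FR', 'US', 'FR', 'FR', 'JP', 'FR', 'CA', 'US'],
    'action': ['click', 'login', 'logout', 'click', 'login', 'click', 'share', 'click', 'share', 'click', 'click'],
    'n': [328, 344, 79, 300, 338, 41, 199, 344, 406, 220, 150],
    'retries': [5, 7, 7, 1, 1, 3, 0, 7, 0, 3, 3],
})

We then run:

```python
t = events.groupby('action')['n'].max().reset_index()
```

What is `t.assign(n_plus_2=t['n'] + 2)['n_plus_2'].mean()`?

295.25

group by action, max of n:
action
click     344
login     344
logout     79
share     406
Name: n, dtype: int64
reset_index():
   action    n
0   click  344
1   login  344
2  logout   79
3   share  406
add column n_plus_2 = t['n'] + 2:
   action    n  n_plus_2
0   click  344       346
1   login  344       346
2  logout   79        81
3   share  406       408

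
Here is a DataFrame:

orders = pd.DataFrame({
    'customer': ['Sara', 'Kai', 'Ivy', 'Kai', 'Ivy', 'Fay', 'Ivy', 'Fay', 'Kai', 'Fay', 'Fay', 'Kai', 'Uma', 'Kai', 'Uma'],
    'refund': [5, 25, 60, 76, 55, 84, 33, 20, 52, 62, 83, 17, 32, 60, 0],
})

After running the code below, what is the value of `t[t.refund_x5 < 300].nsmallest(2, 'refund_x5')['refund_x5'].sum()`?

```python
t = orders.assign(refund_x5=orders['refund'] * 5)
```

add column refund_x5 = orders['refund'] * 5:
   customer  refund  refund_x5
0      Sara       5         25
1       Kai      25        125
2       Ivy      60        300
3       Kai      76        380
4       Ivy      55        275
5       Fay      84        420
6       Ivy      33        165
7       Fay      20        100
8       Kai      52        260
9       Fay      62        310
10      Fay      83        415
11      Kai      17         85
12      Uma      32        160
13      Kai      60        300
14      Uma       0          0
filter rows where refund_x5 < 300:
   customer  refund  refund_x5
0      Sara       5         25
1       Kai      25        125
4       Ivy      55        275
6       Ivy      33        165
7       Fay      20        100
8       Kai      52        260
11      Kai      17         85
12      Uma      32        160
14      Uma       0          0
take 2 rows with smallest refund_x5:
   customer  refund  refund_x5
14      Uma       0          0
0      Sara       5         25
sum of column 'refund_x5' → 25

25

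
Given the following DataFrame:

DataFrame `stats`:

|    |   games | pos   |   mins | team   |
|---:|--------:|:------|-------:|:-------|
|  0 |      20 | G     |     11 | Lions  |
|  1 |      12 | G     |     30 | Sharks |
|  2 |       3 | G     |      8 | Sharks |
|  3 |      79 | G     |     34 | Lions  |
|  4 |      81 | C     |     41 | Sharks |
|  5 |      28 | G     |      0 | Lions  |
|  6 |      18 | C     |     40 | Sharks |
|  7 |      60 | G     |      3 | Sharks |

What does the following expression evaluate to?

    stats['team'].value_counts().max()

5

value_counts of team:
team
Sharks    5
Lions     3
Name: count, dtype: int64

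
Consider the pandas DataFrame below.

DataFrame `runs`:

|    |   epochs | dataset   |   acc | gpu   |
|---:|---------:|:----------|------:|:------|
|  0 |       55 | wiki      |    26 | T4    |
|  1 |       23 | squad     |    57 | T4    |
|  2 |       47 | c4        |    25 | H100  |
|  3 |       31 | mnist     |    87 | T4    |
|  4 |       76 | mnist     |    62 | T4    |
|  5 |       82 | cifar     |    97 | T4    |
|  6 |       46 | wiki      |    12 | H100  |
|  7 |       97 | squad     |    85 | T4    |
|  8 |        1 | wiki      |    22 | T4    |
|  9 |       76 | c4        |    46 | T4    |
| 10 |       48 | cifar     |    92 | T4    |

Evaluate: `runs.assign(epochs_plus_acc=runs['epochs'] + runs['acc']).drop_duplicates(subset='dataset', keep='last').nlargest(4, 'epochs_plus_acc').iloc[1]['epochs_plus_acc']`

add column epochs_plus_acc = runs['epochs'] + runs['acc']:
    epochs dataset  acc   gpu  epochs_plus_acc
0       55    wiki   26    T4               81
1       23   squad   57    T4               80
2       47      c4   25  H100               72
3       31   mnist   87    T4              118
4       76   mnist   62    T4              138
5       82   cifar   97    T4              179
6       46    wiki   12  H100               58
7       97   squad   85    T4              182
8        1    wiki   22    T4               23
9       76      c4   46    T4              122
10      48   cifar   92    T4              140
drop duplicate dataset (keep=last):
    epochs dataset  acc gpu  epochs_plus_acc
4       76   mnist   62  T4              138
7       97   squad   85  T4              182
8        1    wiki   22  T4               23
9       76      c4   46  T4              122
10      48   cifar   92  T4              140
take 4 rows with largest epochs_plus_acc:
    epochs dataset  acc gpu  epochs_plus_acc
7       97   squad   85  T4              182
10      48   cifar   92  T4              140
4       76   mnist   62  T4              138
9       76      c4   46  T4              122
Reading off the value at position 1, column 'epochs_plus_acc', we get 140.

140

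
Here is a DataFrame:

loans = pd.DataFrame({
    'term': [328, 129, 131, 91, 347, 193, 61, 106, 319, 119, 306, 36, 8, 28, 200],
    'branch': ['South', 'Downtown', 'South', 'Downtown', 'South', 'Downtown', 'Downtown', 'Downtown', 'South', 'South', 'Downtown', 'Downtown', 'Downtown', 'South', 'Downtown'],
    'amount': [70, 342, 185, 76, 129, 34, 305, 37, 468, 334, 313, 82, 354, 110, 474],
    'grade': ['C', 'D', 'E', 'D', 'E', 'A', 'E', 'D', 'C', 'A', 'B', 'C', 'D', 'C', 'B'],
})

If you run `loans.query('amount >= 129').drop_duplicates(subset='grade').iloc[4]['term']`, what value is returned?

306

filter rows where amount >= 129:
    term    branch  amount grade
1    129  Downtown     342     D
2    131     South     185     E
4    347     South     129     E
6     61  Downtown     305     E
8    319     South     468     C
9    119     South     334     A
10   306  Downtown     313     B
12     8  Downtown     354     D
14   200  Downtown     474     B
drop duplicate grade (keep=first):
    term    branch  amount grade
1    129  Downtown     342     D
2    131     South     185     E
8    319     South     468     C
9    119     South     334     A
10   306  Downtown     313     B
value at position 4, column 'term' → 306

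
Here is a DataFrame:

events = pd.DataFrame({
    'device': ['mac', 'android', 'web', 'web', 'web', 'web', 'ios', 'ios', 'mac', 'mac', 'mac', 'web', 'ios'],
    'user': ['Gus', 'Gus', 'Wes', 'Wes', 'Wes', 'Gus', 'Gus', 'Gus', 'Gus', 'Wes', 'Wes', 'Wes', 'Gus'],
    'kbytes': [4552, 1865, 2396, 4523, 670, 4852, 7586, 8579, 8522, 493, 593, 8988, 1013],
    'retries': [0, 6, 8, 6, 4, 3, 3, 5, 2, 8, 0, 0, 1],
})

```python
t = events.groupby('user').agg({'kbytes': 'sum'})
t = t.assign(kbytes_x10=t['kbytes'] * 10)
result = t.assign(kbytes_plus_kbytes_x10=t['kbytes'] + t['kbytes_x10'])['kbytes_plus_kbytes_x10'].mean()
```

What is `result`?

group by user, sum of kbytes:
      kbytes
user        
Gus    36969
Wes    17663
add column kbytes_x10 = t['kbytes'] * 10:
      kbytes  kbytes_x10
user                    
Gus    36969      369690
Wes    17663      176630
add column kbytes_plus_kbytes_x10 = t['kbytes'] + t['kbytes_x10']:
      kbytes  kbytes_x10  kbytes_plus_kbytes_x10
user                                            
Gus    36969      369690                  406659
Wes    17663      176630                  194293
So mean() = 300476.0.

300476.0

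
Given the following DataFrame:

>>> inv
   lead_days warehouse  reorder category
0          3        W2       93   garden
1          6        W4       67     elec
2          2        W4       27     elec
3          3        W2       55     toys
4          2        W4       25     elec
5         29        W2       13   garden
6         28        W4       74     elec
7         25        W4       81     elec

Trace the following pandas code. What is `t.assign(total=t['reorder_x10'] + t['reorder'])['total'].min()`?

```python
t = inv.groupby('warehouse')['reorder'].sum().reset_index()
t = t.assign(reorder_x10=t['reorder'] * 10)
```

1771

group by warehouse, sum of reorder:
warehouse
W2    161
W4    274
Name: reorder, dtype: int64
reset_index():
  warehouse  reorder
0        W2      161
1        W4      274
add column reorder_x10 = t['reorder'] * 10:
  warehouse  reorder  reorder_x10
0        W2      161         1610
1        W4      274         2740
add column total = t['reorder_x10'] + t['reorder']:
  warehouse  reorder  reorder_x10  total
0        W2      161         1610   1771
1        W4      274         2740   3014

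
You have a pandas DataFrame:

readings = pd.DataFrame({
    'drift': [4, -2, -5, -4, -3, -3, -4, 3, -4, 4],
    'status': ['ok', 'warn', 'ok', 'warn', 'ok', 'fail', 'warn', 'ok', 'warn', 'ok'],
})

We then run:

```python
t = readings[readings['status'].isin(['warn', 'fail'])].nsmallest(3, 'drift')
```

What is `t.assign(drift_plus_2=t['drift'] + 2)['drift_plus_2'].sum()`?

filter rows where status in ['warn', 'fail']:
   drift status
1     -2   warn
3     -4   warn
5     -3   fail
6     -4   warn
8     -4   warn
take 3 rows with smallest drift:
   drift status
3     -4   warn
6     -4   warn
8     -4   warn
add column drift_plus_2 = t['drift'] + 2:
   drift status  drift_plus_2
3     -4   warn            -2
6     -4   warn            -2
8     -4   warn            -2
Reading off the sum of column 'drift_plus_2', we get -6.

-6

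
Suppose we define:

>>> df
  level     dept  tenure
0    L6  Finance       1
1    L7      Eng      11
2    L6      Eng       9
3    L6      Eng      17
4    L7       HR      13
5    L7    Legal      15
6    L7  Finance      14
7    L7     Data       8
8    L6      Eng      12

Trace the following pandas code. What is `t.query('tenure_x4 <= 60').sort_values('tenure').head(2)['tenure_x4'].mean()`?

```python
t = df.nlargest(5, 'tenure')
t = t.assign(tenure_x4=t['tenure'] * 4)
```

50.0

take 5 rows with largest tenure:
  level     dept  tenure
3    L6      Eng      17
5    L7    Legal      15
6    L7  Finance      14
4    L7       HR      13
8    L6      Eng      12
add column tenure_x4 = t['tenure'] * 4:
  level     dept  tenure  tenure_x4
3    L6      Eng      17         68
5    L7    Legal      15         60
6    L7  Finance      14         56
4    L7       HR      13         52
8    L6      Eng      12         48
filter rows where tenure_x4 <= 60:
  level     dept  tenure  tenure_x4
5    L7    Legal      15         60
6    L7  Finance      14         56
4    L7       HR      13         52
8    L6      Eng      12         48
sort by tenure:
  level     dept  tenure  tenure_x4
8    L6      Eng      12         48
4    L7       HR      13         52
6    L7  Finance      14         56
5    L7    Legal      15         60
take first 2 rows:
  level dept  tenure  tenure_x4
8    L6  Eng      12         48
4    L7   HR      13         52
Finally, mean of column 'tenure_x4' = 50.0.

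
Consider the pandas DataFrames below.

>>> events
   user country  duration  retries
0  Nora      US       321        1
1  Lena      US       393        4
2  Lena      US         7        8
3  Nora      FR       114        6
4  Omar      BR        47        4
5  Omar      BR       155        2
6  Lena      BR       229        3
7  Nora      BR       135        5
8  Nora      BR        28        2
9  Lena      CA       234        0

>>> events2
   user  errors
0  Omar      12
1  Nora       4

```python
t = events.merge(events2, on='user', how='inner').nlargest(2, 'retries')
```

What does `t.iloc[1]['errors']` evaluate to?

merge on 'user' (how='inner') → 6 rows:
   user country  duration  retries  errors
0  Nora      US       321        1       4
1  Nora      FR       114        6       4
2  Omar      BR        47        4      12
3  Omar      BR       155        2      12
4  Nora      BR       135        5       4
5  Nora      BR        28        2       4
take 2 rows with largest retries:
   user country  duration  retries  errors
1  Nora      FR       114        6       4
4  Nora      BR       135        5       4
Taking the value at position 1, column 'errors' gives 4.

4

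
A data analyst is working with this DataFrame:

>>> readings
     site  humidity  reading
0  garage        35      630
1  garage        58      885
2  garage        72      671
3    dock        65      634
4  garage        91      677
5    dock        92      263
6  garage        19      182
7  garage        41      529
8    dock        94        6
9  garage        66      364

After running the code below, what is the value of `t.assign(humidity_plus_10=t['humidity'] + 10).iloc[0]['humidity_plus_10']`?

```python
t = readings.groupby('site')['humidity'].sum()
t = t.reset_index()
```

261

group by site, sum of humidity:
site
dock      251
garage    382
Name: humidity, dtype: int64
reset_index():
     site  humidity
0    dock       251
1  garage       382
add column humidity_plus_10 = t['humidity'] + 10:
     site  humidity  humidity_plus_10
0    dock       251               261
1  garage       382               392
Finally, value at position 0, column 'humidity_plus_10' = 261.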